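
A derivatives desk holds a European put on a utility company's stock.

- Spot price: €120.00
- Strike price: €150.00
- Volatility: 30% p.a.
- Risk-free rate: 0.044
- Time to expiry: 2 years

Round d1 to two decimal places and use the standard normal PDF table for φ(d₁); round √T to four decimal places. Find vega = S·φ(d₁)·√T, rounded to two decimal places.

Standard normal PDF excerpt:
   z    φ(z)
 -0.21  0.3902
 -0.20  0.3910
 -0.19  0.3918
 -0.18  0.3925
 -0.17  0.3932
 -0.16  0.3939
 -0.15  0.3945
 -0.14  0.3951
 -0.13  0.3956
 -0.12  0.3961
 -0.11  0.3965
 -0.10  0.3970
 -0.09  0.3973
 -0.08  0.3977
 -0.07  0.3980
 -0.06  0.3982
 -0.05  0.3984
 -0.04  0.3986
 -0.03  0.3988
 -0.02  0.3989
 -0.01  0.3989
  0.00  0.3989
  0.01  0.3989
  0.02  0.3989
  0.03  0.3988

σ√T = 0.3·√2 = 0.4243
d₁ = [ln(120/150) + (0.044 + ½·0.3²)·2] / (σ√T) = (-0.2231 + 0.1780) / 0.4243 = -0.1064 which rounds to -0.11
√T = √2 = 1.4142
φ(d₁) = φ(-0.11) = 0.3965
vega = S·φ(d₁)·√T = 120·0.3965·1.4142 = 67.2876

67.29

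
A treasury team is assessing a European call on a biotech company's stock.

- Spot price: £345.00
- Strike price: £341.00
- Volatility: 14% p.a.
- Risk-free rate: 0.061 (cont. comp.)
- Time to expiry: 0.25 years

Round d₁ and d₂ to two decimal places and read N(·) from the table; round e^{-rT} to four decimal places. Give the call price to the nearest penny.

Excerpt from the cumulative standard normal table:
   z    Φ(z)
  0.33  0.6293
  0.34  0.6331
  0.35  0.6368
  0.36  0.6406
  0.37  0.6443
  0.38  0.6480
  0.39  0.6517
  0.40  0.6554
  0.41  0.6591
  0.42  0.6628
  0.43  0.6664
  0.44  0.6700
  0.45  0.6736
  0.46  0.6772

£14.80

T = 0.25;  σ√T = 0.0700
ln(S/K) + (r + σ²/2)T = ln(345/341) + (0.061 + 0.14²/2)·0.25 = 0.0117 + 0.0177 = 0.0294
d₁ = 0.0294 / 0.0700 = 0.4195 which rounds to 0.42
d₂ = d₁ − σ√T = 0.4195 − 0.0700 = 0.3495 which rounds to 0.35
e^(−rT) = e^(−0.061·0.25) = 0.9849
N(d₁) = N(0.42) = 0.6628;  N(d₂) = N(0.35) = 0.6368
C = 345·0.6628 − 341·0.9849·0.6368 = 228.6660 − 213.8699 = 14.7961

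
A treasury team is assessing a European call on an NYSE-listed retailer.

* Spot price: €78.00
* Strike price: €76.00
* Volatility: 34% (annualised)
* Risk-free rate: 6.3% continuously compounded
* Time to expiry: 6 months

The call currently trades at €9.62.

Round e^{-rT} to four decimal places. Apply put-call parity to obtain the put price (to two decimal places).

e^(−rT) = e^(−0.063·0.5) = 0.9690
Put-call parity: C − P = S − K·e^(−rT) = 78 − 76·0.9690 = 78 − 73.6440 = 4.3560
P = C − (C − P) = 9.62 − (4.3560) = 5.2640

€5.26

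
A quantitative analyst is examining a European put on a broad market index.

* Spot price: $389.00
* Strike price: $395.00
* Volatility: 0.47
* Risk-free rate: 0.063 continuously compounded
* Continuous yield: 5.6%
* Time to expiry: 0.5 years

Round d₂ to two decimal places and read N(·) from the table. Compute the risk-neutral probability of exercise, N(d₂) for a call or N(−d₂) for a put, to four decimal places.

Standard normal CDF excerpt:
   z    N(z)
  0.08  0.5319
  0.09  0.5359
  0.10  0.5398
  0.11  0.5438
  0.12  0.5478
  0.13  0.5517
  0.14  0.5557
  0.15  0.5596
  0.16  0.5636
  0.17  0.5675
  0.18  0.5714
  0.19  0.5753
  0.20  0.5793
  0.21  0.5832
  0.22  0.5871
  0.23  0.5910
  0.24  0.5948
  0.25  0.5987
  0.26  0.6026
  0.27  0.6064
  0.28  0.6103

σ√T = 0.47·√0.5 = 0.3323
ln(S/K) + (r − q + σ²/2)T = ln(389/395) + (0.063 − 0.056 + 0.47²/2)·0.5 = -0.0153 + 0.0587 = 0.0434
d₁ = 0.0434 / 0.3323 = 0.1306 which rounds to 0.13
d₂ = d₁ − σ√T = 0.1306 − 0.3323 = -0.2017 which rounds to -0.20
Risk-neutral Pr[S_T < K] = N(−d₂) = N(0.20) = 0.5793

0.5793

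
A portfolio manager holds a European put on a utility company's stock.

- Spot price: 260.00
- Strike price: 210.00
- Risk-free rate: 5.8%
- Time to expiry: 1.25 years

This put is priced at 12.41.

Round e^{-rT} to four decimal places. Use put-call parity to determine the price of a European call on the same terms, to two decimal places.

77.09

e^(−rT) = e^(−0.058·1.25) = 0.9301
Put-call parity: C − P = S − K·e^(−rT) = 260 − 210·0.9301 = 260 − 195.3210 = 64.6790
C = P + (C − P) = 12.41 + (64.6790) = 77.0890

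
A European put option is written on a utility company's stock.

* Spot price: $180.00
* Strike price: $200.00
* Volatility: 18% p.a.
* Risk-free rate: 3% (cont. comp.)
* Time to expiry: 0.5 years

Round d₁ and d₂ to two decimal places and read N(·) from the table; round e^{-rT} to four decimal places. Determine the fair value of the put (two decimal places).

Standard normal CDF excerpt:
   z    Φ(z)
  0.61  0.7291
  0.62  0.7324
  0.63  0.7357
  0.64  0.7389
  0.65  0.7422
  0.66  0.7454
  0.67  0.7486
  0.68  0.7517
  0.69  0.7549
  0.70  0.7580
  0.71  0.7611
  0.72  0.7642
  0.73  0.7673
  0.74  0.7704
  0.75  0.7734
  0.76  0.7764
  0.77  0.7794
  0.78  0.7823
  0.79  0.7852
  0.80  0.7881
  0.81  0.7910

$19.96

T = 0.5;  σ√T = 0.1273
d₁ = [ln(180/200) + (0.03 + 0.18²/2)·0.5] / 0.1273 = [-0.1054 + 0.0231] / 0.1273 = -0.6463 ≈ -0.65
d₂ = d₁ − σ√T = -0.6463 − 0.1273 = -0.7736 ≈ -0.77
exp(−rT) = exp(−0.03·0.5) = 0.9851
P = 200·0.9851·N(0.77) − 180·N(0.65) = 200·0.9851·0.7794 − 180·0.7422 = 153.5574 − 133.5960 = 19.9614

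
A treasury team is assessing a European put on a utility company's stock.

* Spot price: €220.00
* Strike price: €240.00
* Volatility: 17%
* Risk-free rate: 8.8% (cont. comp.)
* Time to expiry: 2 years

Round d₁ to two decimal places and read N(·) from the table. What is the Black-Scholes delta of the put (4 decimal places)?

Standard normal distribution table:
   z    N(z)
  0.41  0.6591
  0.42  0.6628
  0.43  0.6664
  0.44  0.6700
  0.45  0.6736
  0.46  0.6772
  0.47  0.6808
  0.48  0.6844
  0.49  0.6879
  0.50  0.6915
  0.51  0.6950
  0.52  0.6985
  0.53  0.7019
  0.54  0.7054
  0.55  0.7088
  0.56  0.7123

T = 2;  σ√T = 0.2404
d₁ = [ln(220/240) + (0.088 + 0.17²/2)·2] / 0.2404 = [-0.0870 + 0.2049] / 0.2404 = 0.4904 ⇒ 0.49
N(d₁) = N(0.49) = 0.6879
Δ_put = N(d₁) − 1 = 0.6879 − 1 = -0.3121

-0.3121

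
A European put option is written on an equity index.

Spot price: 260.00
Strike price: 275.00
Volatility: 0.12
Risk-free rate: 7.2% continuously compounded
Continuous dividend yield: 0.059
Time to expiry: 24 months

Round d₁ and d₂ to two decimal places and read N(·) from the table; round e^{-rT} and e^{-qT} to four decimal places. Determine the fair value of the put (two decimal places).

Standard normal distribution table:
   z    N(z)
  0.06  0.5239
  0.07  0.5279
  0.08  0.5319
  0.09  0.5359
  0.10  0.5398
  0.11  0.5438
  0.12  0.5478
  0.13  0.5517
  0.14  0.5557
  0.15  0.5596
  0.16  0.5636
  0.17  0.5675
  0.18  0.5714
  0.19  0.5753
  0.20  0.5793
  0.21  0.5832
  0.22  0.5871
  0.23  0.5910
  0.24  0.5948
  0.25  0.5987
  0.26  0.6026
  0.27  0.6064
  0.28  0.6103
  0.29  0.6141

19.67

T = 2;  σ√T = 0.1697
d₁ = [ln(260/275) + (0.072 − 0.059 + ½·0.12²)·2] / (σ√T) = (-0.0561 + 0.0404) / 0.1697 = -0.0925 ⇒ -0.09
d₂ = -0.0925 − 0.1697 = -0.2622 ⇒ -0.26
e^(−qT) = e^(−0.059·2) = 0.8887;  e^(−rT) = e^(−0.072·2) = 0.8659
N(−d₂) = N(0.26) = 0.6026;  N(−d₁) = N(0.09) = 0.5359
P = 275·0.8659·0.6026 − 260·0.8887·0.5359 = 143.4926 − 123.8261 = 19.6665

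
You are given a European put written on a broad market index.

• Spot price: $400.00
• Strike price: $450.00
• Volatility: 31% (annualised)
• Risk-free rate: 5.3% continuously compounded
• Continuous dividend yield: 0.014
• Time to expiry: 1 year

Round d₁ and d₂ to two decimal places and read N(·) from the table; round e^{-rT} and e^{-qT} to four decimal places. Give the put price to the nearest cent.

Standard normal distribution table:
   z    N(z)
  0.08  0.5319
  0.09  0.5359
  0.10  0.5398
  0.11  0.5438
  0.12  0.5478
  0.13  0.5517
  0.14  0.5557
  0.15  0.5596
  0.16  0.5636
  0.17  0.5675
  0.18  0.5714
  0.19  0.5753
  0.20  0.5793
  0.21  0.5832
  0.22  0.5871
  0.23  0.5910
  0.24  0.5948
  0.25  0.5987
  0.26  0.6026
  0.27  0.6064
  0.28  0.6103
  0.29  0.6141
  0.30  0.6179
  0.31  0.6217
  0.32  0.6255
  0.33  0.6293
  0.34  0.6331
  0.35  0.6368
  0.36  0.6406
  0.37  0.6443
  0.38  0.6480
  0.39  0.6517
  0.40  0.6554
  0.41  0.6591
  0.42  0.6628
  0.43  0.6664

σ√T = 0.31·√1 = 0.3100
d₁ = [ln(400/450) + (0.053 − 0.014 + 0.31²/2)·1] / 0.3100 = [-0.1178 + 0.0871] / 0.3100 = -0.0991 ≈ -0.10
d₂ = d₁ − σ√T = -0.0991 − 0.3100 = -0.4091 ≈ -0.41
exp(−qT) = exp(−0.014·1) = 0.9861;  exp(−rT) = exp(−0.053·1) = 0.9484
P = 450·0.9484·N(0.41) − 400·0.9861·N(0.10) = 450·0.9484·0.6591 − 400·0.9861·0.5398 = 281.2907 − 212.9187 = 68.3720

$68.37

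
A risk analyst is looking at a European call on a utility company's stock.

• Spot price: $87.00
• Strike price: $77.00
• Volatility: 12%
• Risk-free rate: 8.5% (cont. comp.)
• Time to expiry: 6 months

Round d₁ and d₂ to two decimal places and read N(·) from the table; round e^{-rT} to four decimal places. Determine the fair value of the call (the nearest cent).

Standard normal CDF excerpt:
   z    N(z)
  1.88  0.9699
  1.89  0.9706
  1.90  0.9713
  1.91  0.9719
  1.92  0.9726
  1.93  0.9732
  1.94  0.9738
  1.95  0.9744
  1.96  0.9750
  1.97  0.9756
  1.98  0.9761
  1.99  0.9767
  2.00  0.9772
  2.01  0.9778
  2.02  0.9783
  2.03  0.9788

$13.24

σ√T = 0.12 × 0.7071 = 0.0849
d₁ = [ln(87/77) + (0.085 + 0.12²/2)·0.5] / 0.0849 = [0.1221 + 0.0461] / 0.0849 = 1.9823 ≈ 1.98
d₂ = d₁ − σ√T = 1.9823 − 0.0849 = 1.8974 ≈ 1.90
exp(−rT) = exp(−0.085·0.5) = 0.9584
N(d₁) = N(1.98) = 0.9761;  N(d₂) = N(1.90) = 0.9713
C = 87·0.9761 − 77·0.9584·0.9713 = 84.9207 − 71.6788 = 13.2419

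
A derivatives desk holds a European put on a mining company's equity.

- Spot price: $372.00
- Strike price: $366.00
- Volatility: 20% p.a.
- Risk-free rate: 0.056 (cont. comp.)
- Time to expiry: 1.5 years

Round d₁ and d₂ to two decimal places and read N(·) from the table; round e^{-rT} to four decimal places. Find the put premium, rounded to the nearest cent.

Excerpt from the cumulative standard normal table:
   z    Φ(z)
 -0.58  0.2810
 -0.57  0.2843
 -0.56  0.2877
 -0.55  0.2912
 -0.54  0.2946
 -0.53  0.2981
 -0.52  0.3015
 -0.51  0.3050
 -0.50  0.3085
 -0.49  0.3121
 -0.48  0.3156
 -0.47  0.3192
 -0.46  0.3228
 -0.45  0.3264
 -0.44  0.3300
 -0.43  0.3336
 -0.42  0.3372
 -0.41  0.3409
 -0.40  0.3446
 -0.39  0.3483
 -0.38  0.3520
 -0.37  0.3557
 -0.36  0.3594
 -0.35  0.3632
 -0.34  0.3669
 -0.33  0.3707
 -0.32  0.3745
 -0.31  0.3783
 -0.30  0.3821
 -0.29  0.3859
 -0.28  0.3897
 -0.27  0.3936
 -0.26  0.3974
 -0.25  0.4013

σ√T = 0.2·√1.5 = 0.2449
d₁ = [ln(372/366) + (0.056 + 0.2²/2)·1.5] / 0.2449 = [0.0163 + 0.1140] / 0.2449 = 0.5318 ⇒ 0.53
d₂ = d₁ − σ√T = 0.5318 − 0.2449 = 0.2868 ⇒ 0.29
exp(−rT) = exp(−0.056·1.5) = 0.9194
P = 366·0.9194·N(-0.29) − 372·N(-0.53) = 366·0.9194·0.3859 − 372·0.2981 = 129.8555 − 110.8932 = 18.9623

$18.96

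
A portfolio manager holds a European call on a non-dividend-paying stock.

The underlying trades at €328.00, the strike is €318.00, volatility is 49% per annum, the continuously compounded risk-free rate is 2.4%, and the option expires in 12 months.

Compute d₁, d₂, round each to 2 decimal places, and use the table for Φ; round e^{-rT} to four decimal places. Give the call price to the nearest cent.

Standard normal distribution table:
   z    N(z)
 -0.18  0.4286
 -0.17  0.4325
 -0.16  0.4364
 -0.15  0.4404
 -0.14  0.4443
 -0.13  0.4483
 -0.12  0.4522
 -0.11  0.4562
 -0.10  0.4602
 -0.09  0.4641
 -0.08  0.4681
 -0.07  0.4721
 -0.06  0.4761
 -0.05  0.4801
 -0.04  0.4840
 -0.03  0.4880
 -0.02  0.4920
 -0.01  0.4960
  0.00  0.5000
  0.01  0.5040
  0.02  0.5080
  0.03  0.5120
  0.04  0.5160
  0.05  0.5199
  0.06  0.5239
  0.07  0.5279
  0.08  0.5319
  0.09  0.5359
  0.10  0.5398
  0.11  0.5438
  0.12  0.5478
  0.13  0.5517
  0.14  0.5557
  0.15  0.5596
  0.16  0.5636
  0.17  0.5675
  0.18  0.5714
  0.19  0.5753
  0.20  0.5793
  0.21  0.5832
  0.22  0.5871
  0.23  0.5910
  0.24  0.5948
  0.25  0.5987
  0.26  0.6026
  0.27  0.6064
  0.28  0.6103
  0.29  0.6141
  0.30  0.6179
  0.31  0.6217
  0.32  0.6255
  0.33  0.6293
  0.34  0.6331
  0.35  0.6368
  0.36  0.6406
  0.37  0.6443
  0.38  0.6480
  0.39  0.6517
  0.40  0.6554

σ√T = 0.49 × 1.0000 = 0.4900
ln(S/K) + (r + σ²/2)T = ln(328/318) + (0.024 + 0.49²/2)·1 = 0.0310 + 0.1440 = 0.1750
d₁ = 0.1750 / 0.4900 = 0.3572 ⇒ 0.36
d₂ = d₁ − σ√T = 0.3572 − 0.4900 = -0.1328 ⇒ -0.13
e^(−rT) = e^(−0.024·1) = 0.9763
N(d₁) = N(0.36) = 0.6406;  N(d₂) = N(-0.13) = 0.4483
C = 328·0.6406 − 318·0.9763·0.4483 = 210.1168 − 139.1807 = 70.9361

€70.94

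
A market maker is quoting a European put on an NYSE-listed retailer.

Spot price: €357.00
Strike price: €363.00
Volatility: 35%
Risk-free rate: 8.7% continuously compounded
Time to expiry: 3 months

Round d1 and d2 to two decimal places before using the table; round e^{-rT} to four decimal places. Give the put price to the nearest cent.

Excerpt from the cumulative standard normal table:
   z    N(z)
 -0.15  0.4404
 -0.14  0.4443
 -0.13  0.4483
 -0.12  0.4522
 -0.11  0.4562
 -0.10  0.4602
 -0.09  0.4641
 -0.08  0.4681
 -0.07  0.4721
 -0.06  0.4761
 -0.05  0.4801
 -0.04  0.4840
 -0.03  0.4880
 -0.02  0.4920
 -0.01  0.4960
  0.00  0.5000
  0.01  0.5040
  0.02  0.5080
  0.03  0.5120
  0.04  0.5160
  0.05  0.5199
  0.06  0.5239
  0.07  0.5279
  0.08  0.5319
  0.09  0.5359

T = 0.25;  σ√T = 0.1750
d₁ = [ln(357/363) + (0.087 + ½·0.35²)·0.25] / (σ√T) = (-0.0167 + 0.0371) / 0.1750 = 0.1165 ⇒ 0.12
d₂ = 0.1165 − 0.1750 = -0.0585 ⇒ -0.06
exp(−rT) = exp(−0.087·0.25) = 0.9785
P = 363·0.9785·N(0.06) − 357·N(-0.12) = 363·0.9785·0.5239 − 357·0.4522 = 186.0869 − 161.4354 = 24.6515

€24.65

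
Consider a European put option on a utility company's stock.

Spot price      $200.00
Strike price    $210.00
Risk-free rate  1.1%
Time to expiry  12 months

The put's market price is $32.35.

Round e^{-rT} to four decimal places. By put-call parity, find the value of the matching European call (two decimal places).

$24.64

e^(−rT) = e^(−0.011·1) = 0.9891
Put-call parity: C − P = S − K·e^(−rT) = 200 − 210·0.9891 = 200 − 207.7110 = -7.7110
C = P + (C − P) = 32.35 + (-7.7110) = 24.6390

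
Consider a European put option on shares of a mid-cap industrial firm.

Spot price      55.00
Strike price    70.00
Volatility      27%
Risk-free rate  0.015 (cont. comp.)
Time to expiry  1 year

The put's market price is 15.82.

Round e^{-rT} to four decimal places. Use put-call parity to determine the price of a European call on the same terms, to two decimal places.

e^(−rT) = e^(−0.015·1) = 0.9851
Put-call parity: C − P = S − K·e^(−rT) = 55 − 70·0.9851 = 55 − 68.9570 = -13.9570
C = P + (C − P) = 15.82 + (-13.9570) = 1.8630

1.86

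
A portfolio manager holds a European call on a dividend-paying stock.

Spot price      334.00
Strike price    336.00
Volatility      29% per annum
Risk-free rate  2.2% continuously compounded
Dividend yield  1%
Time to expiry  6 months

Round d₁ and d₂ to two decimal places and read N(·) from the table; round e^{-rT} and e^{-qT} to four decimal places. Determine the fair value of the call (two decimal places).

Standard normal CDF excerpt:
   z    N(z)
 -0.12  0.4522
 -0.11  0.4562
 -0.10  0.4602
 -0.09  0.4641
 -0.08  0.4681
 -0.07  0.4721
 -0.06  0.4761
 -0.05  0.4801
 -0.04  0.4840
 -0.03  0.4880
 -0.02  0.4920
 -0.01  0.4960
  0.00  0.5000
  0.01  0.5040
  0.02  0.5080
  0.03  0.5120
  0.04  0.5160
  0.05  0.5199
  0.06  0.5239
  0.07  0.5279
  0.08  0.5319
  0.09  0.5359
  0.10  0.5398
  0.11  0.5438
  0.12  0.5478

26.45

σ√T = 0.29 × 0.7071 = 0.2051
d₁ = [ln(334/336) + (0.022 − 0.01 + 0.29²/2)·0.5] / 0.2051 = [-0.0060 + 0.0270] / 0.2051 = 0.1027 → 0.10
d₂ = d₁ − σ√T = 0.1027 − 0.2051 = -0.1024 → -0.10
e^(−qT) = e^(−0.01·0.5) = 0.9950;  e^(−rT) = e^(−0.022·0.5) = 0.9891
N(d₁) = N(0.10) = 0.5398;  N(d₂) = N(-0.10) = 0.4602
C = 334·0.9950·0.5398 − 336·0.9891·0.4602 = 179.3917 − 152.9418 = 26.4500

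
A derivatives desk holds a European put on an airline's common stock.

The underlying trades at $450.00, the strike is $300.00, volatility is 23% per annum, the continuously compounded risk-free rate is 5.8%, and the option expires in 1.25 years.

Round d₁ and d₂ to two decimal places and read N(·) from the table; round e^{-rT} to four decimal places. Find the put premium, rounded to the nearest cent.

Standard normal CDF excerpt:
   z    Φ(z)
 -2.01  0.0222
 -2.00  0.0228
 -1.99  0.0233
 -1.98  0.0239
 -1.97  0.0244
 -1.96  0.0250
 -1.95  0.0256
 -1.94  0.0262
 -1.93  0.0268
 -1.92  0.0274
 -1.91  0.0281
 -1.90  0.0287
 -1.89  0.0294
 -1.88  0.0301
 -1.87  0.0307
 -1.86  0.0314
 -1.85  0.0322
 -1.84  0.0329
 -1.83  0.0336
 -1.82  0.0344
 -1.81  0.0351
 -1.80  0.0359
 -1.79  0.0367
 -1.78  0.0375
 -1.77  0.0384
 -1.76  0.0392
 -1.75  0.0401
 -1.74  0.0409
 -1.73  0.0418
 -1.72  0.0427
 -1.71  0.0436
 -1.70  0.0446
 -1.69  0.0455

T = 1.25;  σ√T = 0.2571
d₁ = [ln(450/300) + (0.058 + 0.23²/2)·1.25] / 0.2571 = [0.4055 + 0.1056] / 0.2571 = 1.9873 ≈ 1.99
d₂ = d₁ − σ√T = 1.9873 − 0.2571 = 1.7301 ≈ 1.73
e^(−rT) = e^(−0.058·1.25) = 0.9301
N(−d₂) = N(-1.73) = 0.0418;  N(−d₁) = N(-1.99) = 0.0233
P = 300·0.9301·0.0418 − 450·0.0233 = 11.6635 − 10.4850 = 1.1785

$1.18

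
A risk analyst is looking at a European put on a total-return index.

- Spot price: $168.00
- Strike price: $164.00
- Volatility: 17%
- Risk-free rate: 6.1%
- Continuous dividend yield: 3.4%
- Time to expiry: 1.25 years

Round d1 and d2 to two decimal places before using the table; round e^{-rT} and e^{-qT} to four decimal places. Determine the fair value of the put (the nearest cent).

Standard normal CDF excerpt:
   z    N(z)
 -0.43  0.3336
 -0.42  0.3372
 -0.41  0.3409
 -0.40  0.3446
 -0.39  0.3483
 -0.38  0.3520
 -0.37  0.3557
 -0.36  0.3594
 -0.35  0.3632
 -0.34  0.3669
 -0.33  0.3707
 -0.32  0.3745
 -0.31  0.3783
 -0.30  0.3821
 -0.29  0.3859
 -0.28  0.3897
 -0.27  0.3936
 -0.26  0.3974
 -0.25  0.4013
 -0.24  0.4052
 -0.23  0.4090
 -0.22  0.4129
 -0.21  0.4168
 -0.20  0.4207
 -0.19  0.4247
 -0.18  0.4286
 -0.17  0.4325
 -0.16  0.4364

T = 1.25;  σ√T = 0.1901
d₁ = [ln(168/164) + (0.061 − 0.034 + 0.17²/2)·1.25] / 0.1901 = [0.0241 + 0.0518] / 0.1901 = 0.3994 → 0.40
d₂ = d₁ − σ√T = 0.3994 − 0.1901 = 0.2093 → 0.21
exp(−qT) = exp(−0.034·1.25) = 0.9584;  exp(−rT) = exp(−0.061·1.25) = 0.9266
P = 164·0.9266·N(-0.21) − 168·0.9584·N(-0.40) = 164·0.9266·0.4168 − 168·0.9584·0.3446 = 63.3379 − 55.4845 = 7.8535

$7.85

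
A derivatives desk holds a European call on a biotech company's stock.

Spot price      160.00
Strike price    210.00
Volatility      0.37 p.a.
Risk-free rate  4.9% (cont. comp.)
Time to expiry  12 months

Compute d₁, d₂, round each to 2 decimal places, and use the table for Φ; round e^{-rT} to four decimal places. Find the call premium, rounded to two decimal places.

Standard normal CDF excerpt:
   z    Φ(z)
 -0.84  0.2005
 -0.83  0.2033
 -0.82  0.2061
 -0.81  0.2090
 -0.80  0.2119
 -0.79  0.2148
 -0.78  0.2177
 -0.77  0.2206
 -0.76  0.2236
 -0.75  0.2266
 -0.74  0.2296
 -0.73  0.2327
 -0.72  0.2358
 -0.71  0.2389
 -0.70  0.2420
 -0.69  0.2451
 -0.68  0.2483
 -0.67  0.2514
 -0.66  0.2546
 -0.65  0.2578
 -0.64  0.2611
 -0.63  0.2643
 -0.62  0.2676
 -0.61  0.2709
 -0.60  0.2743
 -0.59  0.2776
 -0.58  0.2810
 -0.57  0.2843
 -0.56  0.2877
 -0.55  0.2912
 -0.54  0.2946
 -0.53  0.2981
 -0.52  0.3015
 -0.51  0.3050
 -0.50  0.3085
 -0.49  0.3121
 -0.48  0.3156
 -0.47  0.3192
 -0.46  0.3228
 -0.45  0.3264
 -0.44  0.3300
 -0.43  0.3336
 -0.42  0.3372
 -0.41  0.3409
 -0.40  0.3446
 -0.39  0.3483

T = 1;  σ√T = 0.3700
d₁ = [ln(160/210) + (0.049 + ½·0.37²)·1] / (σ√T) = (-0.2719 + 0.1174) / 0.3700 = -0.4175 which rounds to -0.42
d₂ = -0.4175 − 0.3700 = -0.7875 which rounds to -0.79
exp(−rT) = exp(−0.049·1) = 0.9522
C = 160·N(-0.42) − 210·0.9522·N(-0.79) = 160·0.3372 − 210·0.9522·0.2148 = 53.9520 − 42.9518 = 11.0002

11.00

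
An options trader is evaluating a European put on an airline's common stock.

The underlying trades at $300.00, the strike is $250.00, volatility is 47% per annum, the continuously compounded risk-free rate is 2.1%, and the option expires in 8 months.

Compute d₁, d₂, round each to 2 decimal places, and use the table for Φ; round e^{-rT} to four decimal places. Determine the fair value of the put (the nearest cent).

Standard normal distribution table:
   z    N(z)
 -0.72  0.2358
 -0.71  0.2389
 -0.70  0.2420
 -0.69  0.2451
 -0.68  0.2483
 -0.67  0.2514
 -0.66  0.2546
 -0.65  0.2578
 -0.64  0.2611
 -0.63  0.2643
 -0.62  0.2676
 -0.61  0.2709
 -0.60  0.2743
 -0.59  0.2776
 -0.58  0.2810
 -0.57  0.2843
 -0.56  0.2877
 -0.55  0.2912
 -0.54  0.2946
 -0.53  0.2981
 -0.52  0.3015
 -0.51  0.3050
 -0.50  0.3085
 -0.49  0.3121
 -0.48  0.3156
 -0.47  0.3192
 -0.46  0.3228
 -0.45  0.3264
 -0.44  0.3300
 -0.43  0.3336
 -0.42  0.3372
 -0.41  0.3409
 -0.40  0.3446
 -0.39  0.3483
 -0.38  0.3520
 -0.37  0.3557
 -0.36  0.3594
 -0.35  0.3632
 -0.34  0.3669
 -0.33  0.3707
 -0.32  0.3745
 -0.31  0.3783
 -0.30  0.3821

$19.72

T = 0.6667;  σ√T = 0.3838
d₁ = [ln(300/250) + (0.021 + ½·0.47²)·0.6667] / (σ√T) = (0.1823 + 0.0876) / 0.3838 = 0.7035 ⇒ 0.70
d₂ = 0.7035 − 0.3838 = 0.3197 ⇒ 0.32
exp(−rT) = exp(−0.021·0.6667) = 0.9861
P = 250·0.9861·N(-0.32) − 300·N(-0.70) = 250·0.9861·0.3745 − 300·0.2420 = 92.3236 − 72.6000 = 19.7236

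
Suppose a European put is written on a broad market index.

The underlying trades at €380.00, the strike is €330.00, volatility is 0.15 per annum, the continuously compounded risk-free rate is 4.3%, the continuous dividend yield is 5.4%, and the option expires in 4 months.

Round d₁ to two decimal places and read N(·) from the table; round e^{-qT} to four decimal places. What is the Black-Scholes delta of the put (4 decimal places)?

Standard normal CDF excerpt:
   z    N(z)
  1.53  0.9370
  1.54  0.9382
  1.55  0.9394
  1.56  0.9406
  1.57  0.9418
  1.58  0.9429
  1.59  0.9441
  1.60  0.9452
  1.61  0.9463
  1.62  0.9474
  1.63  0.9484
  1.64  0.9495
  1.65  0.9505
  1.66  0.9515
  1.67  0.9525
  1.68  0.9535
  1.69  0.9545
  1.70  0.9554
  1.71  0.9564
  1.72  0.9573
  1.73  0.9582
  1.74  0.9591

-0.0507

σ√T = 0.15 × 0.5774 = 0.0866
d₁ = [ln(380/330) + (0.043 − 0.054 + 0.15²/2)·0.3333] / 0.0866 = [0.1411 + 0.0001] / 0.0866 = 1.6300 ≈ 1.63
N(d₁) = N(1.63) = 0.9484
Δ_put = exp(−qT)·(N(d₁) − 1) = 0.9822·(0.9484 − 1) = -0.0507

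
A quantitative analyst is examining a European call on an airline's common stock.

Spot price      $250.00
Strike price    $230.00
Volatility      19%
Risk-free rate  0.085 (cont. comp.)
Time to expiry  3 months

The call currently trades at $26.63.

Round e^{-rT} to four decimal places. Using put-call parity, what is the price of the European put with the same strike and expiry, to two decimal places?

$1.80

exp(−rT) = exp(−0.085·0.25) = 0.9790
Put-call parity: C − P = S − K·e^(−rT) = 250 − 230·0.9790 = 250 − 225.1700 = 24.8300
P = C − (C − P) = 26.63 − (24.8300) = 1.8000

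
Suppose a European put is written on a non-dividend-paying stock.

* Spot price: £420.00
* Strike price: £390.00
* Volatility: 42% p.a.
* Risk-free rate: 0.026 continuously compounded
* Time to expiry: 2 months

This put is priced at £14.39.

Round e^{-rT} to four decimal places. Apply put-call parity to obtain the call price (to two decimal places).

£46.07

e^(−rT) = e^(−0.026·0.1667) = 0.9957
Put-call parity: C − P = S − K·e^(−rT) = 420 − 390·0.9957 = 420 − 388.3230 = 31.6770
C = P + (C − P) = 14.39 + (31.6770) = 46.0670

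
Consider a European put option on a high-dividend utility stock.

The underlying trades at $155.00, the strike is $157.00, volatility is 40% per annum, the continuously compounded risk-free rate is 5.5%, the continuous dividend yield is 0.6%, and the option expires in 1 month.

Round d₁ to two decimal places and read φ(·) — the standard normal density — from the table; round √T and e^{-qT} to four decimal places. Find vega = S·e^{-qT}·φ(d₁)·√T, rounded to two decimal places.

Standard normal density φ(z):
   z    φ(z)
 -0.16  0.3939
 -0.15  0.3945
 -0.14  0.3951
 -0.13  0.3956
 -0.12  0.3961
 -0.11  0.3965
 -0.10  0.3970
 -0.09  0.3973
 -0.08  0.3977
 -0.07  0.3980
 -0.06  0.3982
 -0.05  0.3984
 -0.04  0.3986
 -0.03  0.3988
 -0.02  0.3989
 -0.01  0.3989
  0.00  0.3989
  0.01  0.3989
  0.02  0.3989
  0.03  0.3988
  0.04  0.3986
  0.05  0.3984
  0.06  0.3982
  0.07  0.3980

σ√T = 0.4 × 0.2887 = 0.1155
d₁ = [ln(155/157) + (0.055 − 0.006 + ½·0.4²)·0.08333] / (σ√T) = (-0.0128 + 0.0107) / 0.1155 = -0.0179 → -0.02
√T = √0.08333 = 0.2887
φ(d₁) = φ(-0.02) = 0.3989
exp(−qT) = exp(−0.006·0.08333) = 0.9995
vega = S·exp(−qT)·φ(d₁)·√T = 155·0.9995·0.3989·0.2887 = 17.8413
(The call has the same vega.)

17.84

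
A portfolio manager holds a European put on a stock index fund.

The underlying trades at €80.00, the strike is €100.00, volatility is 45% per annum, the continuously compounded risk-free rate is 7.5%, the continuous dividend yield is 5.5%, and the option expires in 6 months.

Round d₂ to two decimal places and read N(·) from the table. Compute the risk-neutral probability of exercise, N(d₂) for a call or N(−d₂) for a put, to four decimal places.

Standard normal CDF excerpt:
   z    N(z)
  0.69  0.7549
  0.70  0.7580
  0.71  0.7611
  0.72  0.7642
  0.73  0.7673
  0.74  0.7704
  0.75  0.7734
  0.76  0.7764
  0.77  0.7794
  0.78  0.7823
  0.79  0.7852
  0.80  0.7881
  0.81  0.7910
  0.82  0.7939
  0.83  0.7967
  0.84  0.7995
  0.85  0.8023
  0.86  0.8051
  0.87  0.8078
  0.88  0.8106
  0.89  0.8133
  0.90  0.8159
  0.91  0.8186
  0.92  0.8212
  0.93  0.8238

0.7967

σ√T = 0.45 × 0.7071 = 0.3182
ln(S/K) + (r − q + σ²/2)T = ln(80/100) + (0.075 − 0.055 + 0.45²/2)·0.5 = -0.2231 + 0.0606 = -0.1625
d₁ = -0.1625 / 0.3182 = -0.5107 ⇒ -0.51
d₂ = d₁ − σ√T = -0.5107 − 0.3182 = -0.8289 ⇒ -0.83
Pr(exercise) under Q = N(−d₂) = N(0.83) = 0.7967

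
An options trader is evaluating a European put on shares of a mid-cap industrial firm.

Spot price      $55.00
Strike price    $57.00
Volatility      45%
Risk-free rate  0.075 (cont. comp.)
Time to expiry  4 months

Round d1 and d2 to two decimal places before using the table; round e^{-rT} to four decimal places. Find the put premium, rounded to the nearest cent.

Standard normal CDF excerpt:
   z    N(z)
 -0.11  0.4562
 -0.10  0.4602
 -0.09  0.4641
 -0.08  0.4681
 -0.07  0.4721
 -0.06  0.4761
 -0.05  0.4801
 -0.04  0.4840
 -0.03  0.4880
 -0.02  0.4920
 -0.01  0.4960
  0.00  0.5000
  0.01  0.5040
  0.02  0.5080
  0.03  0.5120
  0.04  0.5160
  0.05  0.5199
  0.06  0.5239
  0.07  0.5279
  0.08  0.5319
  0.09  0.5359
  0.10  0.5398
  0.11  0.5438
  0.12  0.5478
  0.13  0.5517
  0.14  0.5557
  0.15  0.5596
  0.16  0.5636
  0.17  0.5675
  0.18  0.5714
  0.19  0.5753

$6.02

σ√T = 0.45 × 0.5774 = 0.2598
d₁ = [ln(55/57) + (0.075 + 0.45²/2)·0.3333] / 0.2598 = [-0.0357 + 0.0588] / 0.2598 = 0.0886 ⇒ 0.09
d₂ = d₁ − σ√T = 0.0886 − 0.2598 = -0.1712 ⇒ -0.17
exp(−rT) = exp(−0.075·0.3333) = 0.9753
N(−d₂) = N(0.17) = 0.5675;  N(−d₁) = N(-0.09) = 0.4641
P = 57·0.9753·0.5675 − 55·0.4641 = 31.5485 − 25.5255 = 6.0230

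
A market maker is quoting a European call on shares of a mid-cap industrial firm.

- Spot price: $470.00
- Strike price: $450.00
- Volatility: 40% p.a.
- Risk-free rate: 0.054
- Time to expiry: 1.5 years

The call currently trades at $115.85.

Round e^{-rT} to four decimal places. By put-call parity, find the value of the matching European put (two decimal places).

exp(−rT) = exp(−0.054·1.5) = 0.9222
Put-call parity: C − P = S − K·e^(−rT) = 470 − 450·0.9222 = 470 − 414.9900 = 55.0100
P = C − (C − P) = 115.85 − (55.0100) = 60.8400

$60.84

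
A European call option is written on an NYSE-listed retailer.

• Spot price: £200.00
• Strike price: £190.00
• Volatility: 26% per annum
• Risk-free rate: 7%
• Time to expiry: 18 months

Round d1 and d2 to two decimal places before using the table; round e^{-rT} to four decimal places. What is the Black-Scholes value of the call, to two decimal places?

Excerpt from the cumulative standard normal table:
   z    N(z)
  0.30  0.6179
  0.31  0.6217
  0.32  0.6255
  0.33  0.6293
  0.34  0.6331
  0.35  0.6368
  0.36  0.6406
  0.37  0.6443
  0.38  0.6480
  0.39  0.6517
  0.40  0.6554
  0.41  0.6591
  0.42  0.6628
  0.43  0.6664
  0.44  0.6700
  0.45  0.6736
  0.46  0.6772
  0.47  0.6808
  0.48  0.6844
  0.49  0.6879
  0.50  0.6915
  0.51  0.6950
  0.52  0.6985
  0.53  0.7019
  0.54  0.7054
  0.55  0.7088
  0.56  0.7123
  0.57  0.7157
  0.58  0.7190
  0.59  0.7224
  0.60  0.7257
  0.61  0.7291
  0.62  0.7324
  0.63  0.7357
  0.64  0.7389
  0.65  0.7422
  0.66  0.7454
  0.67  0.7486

T = 1.5;  σ√T = 0.3184
d₁ = [ln(200/190) + (0.07 + 0.26²/2)·1.5] / 0.3184 = [0.0513 + 0.1557] / 0.3184 = 0.6500 which rounds to 0.65
d₂ = d₁ − σ√T = 0.6500 − 0.3184 = 0.3316 which rounds to 0.33
e^(−rT) = e^(−0.07·1.5) = 0.9003
N(d₁) = N(0.65) = 0.7422;  N(d₂) = N(0.33) = 0.6293
C = 200·0.7422 − 190·0.9003·0.6293 = 148.4400 − 107.6462 = 40.7938

£40.79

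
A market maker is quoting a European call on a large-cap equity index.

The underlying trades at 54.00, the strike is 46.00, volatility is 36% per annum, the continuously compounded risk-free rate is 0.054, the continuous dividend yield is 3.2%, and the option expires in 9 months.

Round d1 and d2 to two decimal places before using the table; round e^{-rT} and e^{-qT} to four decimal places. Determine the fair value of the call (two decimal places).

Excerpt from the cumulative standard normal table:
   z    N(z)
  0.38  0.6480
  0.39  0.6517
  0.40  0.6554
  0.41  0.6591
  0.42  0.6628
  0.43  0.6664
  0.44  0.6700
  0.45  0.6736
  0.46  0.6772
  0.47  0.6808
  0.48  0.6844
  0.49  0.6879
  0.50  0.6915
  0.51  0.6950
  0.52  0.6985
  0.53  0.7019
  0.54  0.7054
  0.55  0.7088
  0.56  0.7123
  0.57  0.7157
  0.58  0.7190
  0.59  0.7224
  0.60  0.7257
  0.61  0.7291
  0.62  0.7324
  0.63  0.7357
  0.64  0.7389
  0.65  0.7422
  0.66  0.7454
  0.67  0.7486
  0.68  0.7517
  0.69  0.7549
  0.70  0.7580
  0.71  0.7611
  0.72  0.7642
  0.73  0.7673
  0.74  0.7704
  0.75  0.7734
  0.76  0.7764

11.17

T = 0.75;  σ√T = 0.3118
d₁ = [ln(54/46) + (0.054 − 0.032 + 0.36²/2)·0.75] / 0.3118 = [0.1603 + 0.0651] / 0.3118 = 0.7231 which rounds to 0.72
d₂ = d₁ − σ√T = 0.7231 − 0.3118 = 0.4113 which rounds to 0.41
e^(−qT) = e^(−0.032·0.75) = 0.9763;  e^(−rT) = e^(−0.054·0.75) = 0.9603
C = 54·0.9763·N(0.72) − 46·0.9603·N(0.41) = 54·0.9763·0.7642 − 46·0.9603·0.6591 = 40.2888 − 29.1150 = 11.1738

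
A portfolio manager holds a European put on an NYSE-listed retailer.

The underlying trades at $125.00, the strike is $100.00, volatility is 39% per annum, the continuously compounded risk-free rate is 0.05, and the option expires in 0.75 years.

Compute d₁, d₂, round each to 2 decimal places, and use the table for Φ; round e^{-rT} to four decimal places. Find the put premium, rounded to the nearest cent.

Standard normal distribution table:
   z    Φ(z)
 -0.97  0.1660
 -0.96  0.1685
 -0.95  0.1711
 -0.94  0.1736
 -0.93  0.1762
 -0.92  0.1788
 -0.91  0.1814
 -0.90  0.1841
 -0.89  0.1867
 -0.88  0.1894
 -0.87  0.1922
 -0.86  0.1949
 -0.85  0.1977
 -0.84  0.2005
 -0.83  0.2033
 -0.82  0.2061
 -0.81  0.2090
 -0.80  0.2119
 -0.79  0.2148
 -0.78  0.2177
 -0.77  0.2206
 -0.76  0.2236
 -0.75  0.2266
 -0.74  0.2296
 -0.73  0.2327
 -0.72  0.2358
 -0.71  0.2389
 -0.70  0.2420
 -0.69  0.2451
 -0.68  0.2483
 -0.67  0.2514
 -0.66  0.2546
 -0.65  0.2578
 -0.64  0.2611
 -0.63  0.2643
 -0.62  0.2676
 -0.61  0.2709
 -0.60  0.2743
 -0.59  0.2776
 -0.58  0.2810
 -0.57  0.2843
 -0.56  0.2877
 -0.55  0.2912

$4.72

T = 0.75;  σ√T = 0.3377
d₁ = [ln(125/100) + (0.05 + 0.39²/2)·0.75] / 0.3377 = [0.2231 + 0.0945] / 0.3377 = 0.9406 ≈ 0.94
d₂ = d₁ − σ√T = 0.9406 − 0.3377 = 0.6028 ≈ 0.60
exp(−rT) = exp(−0.05·0.75) = 0.9632
P = 100·0.9632·N(-0.60) − 125·N(-0.94) = 100·0.9632·0.2743 − 125·0.1736 = 26.4206 − 21.7000 = 4.7206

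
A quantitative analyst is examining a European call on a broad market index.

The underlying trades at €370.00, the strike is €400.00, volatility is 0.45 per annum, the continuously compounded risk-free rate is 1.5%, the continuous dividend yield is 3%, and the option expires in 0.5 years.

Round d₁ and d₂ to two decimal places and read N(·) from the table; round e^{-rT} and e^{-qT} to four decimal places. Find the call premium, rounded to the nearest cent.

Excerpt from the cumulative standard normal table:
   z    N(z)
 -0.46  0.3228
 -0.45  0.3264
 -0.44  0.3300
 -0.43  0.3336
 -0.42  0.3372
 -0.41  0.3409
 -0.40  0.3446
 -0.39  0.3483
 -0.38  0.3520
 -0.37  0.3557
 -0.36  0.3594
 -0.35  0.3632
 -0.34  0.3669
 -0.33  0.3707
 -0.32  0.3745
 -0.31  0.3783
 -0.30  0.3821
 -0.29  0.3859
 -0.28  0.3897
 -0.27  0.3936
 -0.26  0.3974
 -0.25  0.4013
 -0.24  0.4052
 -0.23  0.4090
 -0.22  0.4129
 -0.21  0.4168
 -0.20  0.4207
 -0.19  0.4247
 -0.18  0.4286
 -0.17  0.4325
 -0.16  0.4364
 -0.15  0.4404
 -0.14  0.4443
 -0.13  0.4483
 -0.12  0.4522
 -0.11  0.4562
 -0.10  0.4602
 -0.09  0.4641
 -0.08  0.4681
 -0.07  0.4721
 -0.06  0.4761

€33.84

σ√T = 0.45·√0.5 = 0.3182
d₁ = [ln(370/400) + (0.015 − 0.03 + 0.45²/2)·0.5] / 0.3182 = [-0.0780 + 0.0431] / 0.3182 = -0.1095 ≈ -0.11
d₂ = d₁ − σ√T = -0.1095 − 0.3182 = -0.4277 ≈ -0.43
e^(−qT) = e^(−0.03·0.5) = 0.9851;  e^(−rT) = e^(−0.015·0.5) = 0.9925
C = 370·0.9851·N(-0.11) − 400·0.9925·N(-0.43) = 370·0.9851·0.4562 − 400·0.9925·0.3336 = 166.2790 − 132.4392 = 33.8398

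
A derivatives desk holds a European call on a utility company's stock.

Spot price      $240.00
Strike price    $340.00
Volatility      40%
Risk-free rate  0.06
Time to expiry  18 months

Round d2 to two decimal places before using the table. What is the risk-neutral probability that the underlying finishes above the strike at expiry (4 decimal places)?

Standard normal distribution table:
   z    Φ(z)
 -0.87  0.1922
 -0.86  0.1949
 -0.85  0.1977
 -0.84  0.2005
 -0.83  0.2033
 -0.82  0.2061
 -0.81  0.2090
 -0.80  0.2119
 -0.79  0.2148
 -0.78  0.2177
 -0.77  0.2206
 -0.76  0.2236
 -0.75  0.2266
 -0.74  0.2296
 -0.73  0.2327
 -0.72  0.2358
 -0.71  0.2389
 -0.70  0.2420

T = 1.5;  σ√T = 0.4899
d₁ = [ln(240/340) + (0.06 + 0.4²/2)·1.5] / 0.4899 = [-0.3483 + 0.2100] / 0.4899 = -0.2823 ⇒ -0.28
d₂ = d₁ − σ√T = -0.2823 − 0.4899 = -0.7722 ⇒ -0.77
Risk-neutral Pr[S_T > K] = N(d₂) = N(-0.77) = 0.2206

0.2206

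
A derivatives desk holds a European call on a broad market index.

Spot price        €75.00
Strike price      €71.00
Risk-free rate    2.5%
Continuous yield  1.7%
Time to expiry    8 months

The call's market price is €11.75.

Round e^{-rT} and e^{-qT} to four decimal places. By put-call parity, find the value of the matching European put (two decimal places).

e^(−qT) = e^(−0.017·0.6667) = 0.9887;  e^(−rT) = e^(−0.025·0.6667) = 0.9835
Put-call parity: C − P = S·e^(−qT) − K·e^(−rT) = 75·0.9887 − 71·0.9835 = 74.1525 − 69.8285 = 4.3240
P = C − (C − P) = 11.75 − (4.3240) = 7.4260

€7.43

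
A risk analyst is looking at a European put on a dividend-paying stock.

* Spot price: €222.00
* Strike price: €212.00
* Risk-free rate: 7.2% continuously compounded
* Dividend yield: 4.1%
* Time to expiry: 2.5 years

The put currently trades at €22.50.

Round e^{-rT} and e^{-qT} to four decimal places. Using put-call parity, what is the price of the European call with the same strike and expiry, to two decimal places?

exp(−qT) = exp(−0.041·2.5) = 0.9026;  exp(−rT) = exp(−0.072·2.5) = 0.8353
Put-call parity: C − P = S·e^(−qT) − K·e^(−rT) = 222·0.9026 − 212·0.8353 = 200.3772 − 177.0836 = 23.2936
C = P + (C − P) = 22.50 + (23.2936) = 45.7936

€45.79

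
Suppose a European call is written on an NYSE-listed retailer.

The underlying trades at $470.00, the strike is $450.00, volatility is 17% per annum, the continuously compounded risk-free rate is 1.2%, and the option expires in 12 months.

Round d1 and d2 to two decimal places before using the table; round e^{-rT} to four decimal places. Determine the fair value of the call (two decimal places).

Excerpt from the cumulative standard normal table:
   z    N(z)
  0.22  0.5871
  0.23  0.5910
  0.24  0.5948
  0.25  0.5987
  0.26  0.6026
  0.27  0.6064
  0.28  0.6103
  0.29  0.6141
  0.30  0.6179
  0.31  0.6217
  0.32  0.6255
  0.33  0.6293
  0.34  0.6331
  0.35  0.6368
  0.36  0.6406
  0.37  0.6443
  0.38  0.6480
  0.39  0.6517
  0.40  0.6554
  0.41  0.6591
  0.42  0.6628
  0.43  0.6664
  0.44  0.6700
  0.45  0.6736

σ√T = 0.17 × 1.0000 = 0.1700
d₁ = [ln(470/450) + (0.012 + 0.17²/2)·1] / 0.1700 = [0.0435 + 0.0265] / 0.1700 = 0.4114 ⇒ 0.41
d₂ = d₁ − σ√T = 0.4114 − 0.1700 = 0.2414 ⇒ 0.24
exp(−rT) = exp(−0.012·1) = 0.9881
C = 470·N(0.41) − 450·0.9881·N(0.24) = 470·0.6591 − 450·0.9881·0.5948 = 309.7770 − 264.4748 = 45.3022

$45.30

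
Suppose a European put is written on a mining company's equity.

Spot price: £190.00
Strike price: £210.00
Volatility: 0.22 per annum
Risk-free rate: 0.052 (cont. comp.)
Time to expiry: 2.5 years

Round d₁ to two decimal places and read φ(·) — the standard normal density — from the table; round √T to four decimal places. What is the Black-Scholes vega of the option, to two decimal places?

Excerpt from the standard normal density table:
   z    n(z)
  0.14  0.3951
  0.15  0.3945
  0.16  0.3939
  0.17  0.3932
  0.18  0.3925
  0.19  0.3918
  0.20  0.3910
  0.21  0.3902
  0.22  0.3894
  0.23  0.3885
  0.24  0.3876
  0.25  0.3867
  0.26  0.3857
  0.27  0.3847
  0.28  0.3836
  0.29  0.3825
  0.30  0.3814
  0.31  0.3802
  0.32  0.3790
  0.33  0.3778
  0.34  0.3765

σ√T = 0.22·√2.5 = 0.3479
d₁ = [ln(190/210) + (0.052 + 0.22²/2)·2.5] / 0.3479 = [-0.1001 + 0.1905] / 0.3479 = 0.2599 ≈ 0.26
√T = √2.5 = 1.5811
φ(d₁) = φ(0.26) = 0.3857
vega = S·φ(d₁)·√T = 190·0.3857·1.5811 = 115.8678

115.87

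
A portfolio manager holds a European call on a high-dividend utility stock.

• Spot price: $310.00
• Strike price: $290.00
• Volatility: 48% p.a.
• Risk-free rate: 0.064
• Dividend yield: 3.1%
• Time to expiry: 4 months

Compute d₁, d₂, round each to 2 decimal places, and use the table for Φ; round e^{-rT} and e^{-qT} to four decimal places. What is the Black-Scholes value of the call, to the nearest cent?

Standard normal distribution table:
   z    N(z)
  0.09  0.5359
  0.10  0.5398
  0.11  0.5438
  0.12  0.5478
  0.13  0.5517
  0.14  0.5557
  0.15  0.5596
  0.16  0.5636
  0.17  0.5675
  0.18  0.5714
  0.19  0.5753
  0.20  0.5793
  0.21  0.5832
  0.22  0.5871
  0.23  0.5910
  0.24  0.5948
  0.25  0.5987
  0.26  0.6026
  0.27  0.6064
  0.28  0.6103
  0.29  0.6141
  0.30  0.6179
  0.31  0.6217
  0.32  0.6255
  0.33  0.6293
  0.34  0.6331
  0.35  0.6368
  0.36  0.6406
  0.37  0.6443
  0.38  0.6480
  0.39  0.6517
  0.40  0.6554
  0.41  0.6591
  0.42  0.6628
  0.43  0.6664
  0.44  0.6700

T = 0.3333;  σ√T = 0.2771
d₁ = [ln(310/290) + (0.064 − 0.031 + 0.48²/2)·0.3333] / 0.2771 = [0.0667 + 0.0494] / 0.2771 = 0.4189 ⇒ 0.42
d₂ = d₁ − σ√T = 0.4189 − 0.2771 = 0.1418 ⇒ 0.14
exp(−qT) = exp(−0.031·0.3333) = 0.9897;  exp(−rT) = exp(−0.064·0.3333) = 0.9789
N(d₁) = N(0.42) = 0.6628;  N(d₂) = N(0.14) = 0.5557
C = 310·0.9897·0.6628 − 290·0.9789·0.5557 = 203.3517 − 157.7527 = 45.5990

$45.60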